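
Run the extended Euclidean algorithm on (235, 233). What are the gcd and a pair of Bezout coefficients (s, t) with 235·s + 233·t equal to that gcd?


Euclidean algorithm on (235, 233) — divide until remainder is 0:
  235 = 1 · 233 + 2
  233 = 116 · 2 + 1
  2 = 2 · 1 + 0
gcd(235, 233) = 1.
Track Bezout coefficients alongside the remainders: start with r₀ = 235 = a·1 + b·0 (s = 1, t = 0) and r₁ = 233 = a·0 + b·1 (s = 0, t = 1); each new remainder r_{k+1} = r_{k-1} − q_k·r_k inherits s_{k+1} = s_{k-1} − q_k·s_k, t_{k+1} = t_{k-1} − q_k·t_k, so r_k = a·s_k + b·t_k at every step:
  q = 1: r = 2, s = 1 − 1·0 = 1, t = 0 − 1·1 = -1  (check: 235·1 + 233·(-1) = 2)
  q = 116: r = 1, s = 0 − 116·1 = -116, t = 1 − 116·(-1) = 117  (check: 235·(-116) + 233·117 = 1)
The row with r = 1 (the gcd) gives the Bezout coefficients s = -116, t = 117.
Result: 235 · (-116) + 233 · (117) = 1.

gcd(235, 233) = 1; s = -116, t = 117 (check: 235·(-116) + 233·117 = 1).


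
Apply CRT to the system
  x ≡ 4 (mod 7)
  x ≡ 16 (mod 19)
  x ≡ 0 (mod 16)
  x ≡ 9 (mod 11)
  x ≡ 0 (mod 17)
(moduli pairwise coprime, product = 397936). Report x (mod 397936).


Product of moduli M = 7 · 19 · 16 · 11 · 17 = 397936.
Merge one congruence at a time:
  Start: x ≡ 4 (mod 7).
  Combine with x ≡ 16 (mod 19); new modulus lcm = 133.
    Write x = 4 + 7·t and substitute into x ≡ 16 (mod 19): 7·t ≡ 16 − 4 = 12 (mod 19).
    The inverse of 7 mod 19 is 11 (since 7·11 = 77 = 4·19 + 1), so t ≡ 11·12 = 132 ≡ 18 (mod 19).
    Then x = 4 + 7·18 = 130, valid modulo lcm(7, 19) = 133: x ≡ 130 (mod 133).
  Combine with x ≡ 0 (mod 16); new modulus lcm = 2128.
    Write x = 130 + 133·t and substitute into x ≡ 0 (mod 16): 133·t ≡ 0 − 130 = -130 (mod 16).
    Reduce coefficients mod 16: 5·t ≡ 14 (mod 16).
    The inverse of 5 mod 16 is 13 (since 5·13 = 65 = 4·16 + 1), so t ≡ 13·14 = 182 ≡ 6 (mod 16).
    Then x = 130 + 133·6 = 928, valid modulo lcm(133, 16) = 2128: x ≡ 928 (mod 2128).
  Combine with x ≡ 9 (mod 11); new modulus lcm = 23408.
    Write x = 928 + 2128·t and substitute into x ≡ 9 (mod 11): 2128·t ≡ 9 − 928 = -919 (mod 11).
    Reduce coefficients mod 11: 5·t ≡ 5 (mod 11).
    The inverse of 5 mod 11 is 9 (since 5·9 = 45 = 4·11 + 1), so t ≡ 9·5 = 45 ≡ 1 (mod 11).
    Then x = 928 + 2128·1 = 3056, valid modulo lcm(2128, 11) = 23408: x ≡ 3056 (mod 23408).
  Combine with x ≡ 0 (mod 17); new modulus lcm = 397936.
    Write x = 3056 + 23408·t and substitute into x ≡ 0 (mod 17): 23408·t ≡ 0 − 3056 = -3056 (mod 17).
    Reduce coefficients mod 17: 16·t ≡ 4 (mod 17).
    The inverse of 16 mod 17 is 16 (since 16·16 = 256 = 15·17 + 1), so t ≡ 16·4 = 64 ≡ 13 (mod 17).
    Then x = 3056 + 23408·13 = 307360, valid modulo lcm(23408, 17) = 397936: x ≡ 307360 (mod 397936).
Verify against each original: 307360 mod 7 = 4, 307360 mod 19 = 16, 307360 mod 16 = 0, 307360 mod 11 = 9, 307360 mod 17 = 0.

x ≡ 307360 (mod 397936).


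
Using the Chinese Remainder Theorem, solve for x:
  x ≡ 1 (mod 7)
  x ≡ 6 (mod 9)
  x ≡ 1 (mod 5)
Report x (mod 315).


Moduli 7, 9, 5 are pairwise coprime; by CRT there is a unique solution modulo M = 7 · 9 · 5 = 315.
Solve pairwise, accumulating the modulus:
  Start with x ≡ 1 (mod 7).
  Combine with x ≡ 6 (mod 9): since gcd(7, 9) = 1, we get a unique residue mod 63.
    Write x = 1 + 7·t and substitute into x ≡ 6 (mod 9): 7·t ≡ 6 − 1 = 5 (mod 9).
    The inverse of 7 mod 9 is 4 (since 7·4 = 28 = 3·9 + 1), so t ≡ 4·5 = 20 ≡ 2 (mod 9).
    Then x = 1 + 7·2 = 15, valid modulo lcm(7, 9) = 63: x ≡ 15 (mod 63).
  Combine with x ≡ 1 (mod 5): since gcd(63, 5) = 1, we get a unique residue mod 315.
    Write x = 15 + 63·t and substitute into x ≡ 1 (mod 5): 63·t ≡ 1 − 15 = -14 (mod 5).
    Reduce coefficients mod 5: 3·t ≡ 1 (mod 5).
    The inverse of 3 mod 5 is 2 (since 3·2 = 6 = 1·5 + 1), so t ≡ 2·1 = 2 ≡ 2 (mod 5).
    Then x = 15 + 63·2 = 141, valid modulo lcm(63, 5) = 315: x ≡ 141 (mod 315).
Verify: 141 mod 7 = 1 ✓, 141 mod 9 = 6 ✓, 141 mod 5 = 1 ✓.

x ≡ 141 (mod 315).


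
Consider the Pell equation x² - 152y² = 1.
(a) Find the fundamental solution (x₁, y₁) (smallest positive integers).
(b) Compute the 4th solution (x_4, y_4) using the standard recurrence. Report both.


Step 1: Find the fundamental solution (x₁, y₁) of x² - 152y² = 1.
  Expand √152 as a continued fraction. a₀ = ⌊√152⌋ = 12; iterate m_{k+1} = d_k·a_k − m_k, d_{k+1} = (152 − m_{k+1}²)/d_k, a_{k+1} = ⌊(a₀ + m_{k+1})/d_{k+1}⌋ (starting m₀ = 0, d₀ = 1), with convergents p_k = a_k·p_{k-1} + p_{k-2}, q_k = a_k·q_{k-1} + q_{k-2} (p₋₁ = 1, q₋₁ = 0):
  k = 0: a₀ = 12; p₀/q₀ = 12/1; p₀² − 152·q₀² = 144 − 152 = -8.
  k = 1: m = 12, d = 8, a = ⌊(12 + 12)/8⌋ = 3; p/q = (3·12 + 1)/(3·1 + 0) = 37/3; p² − 152·q² = 1369 − 1368 = 1.
  The first convergent with p² − 152·q² = 1 gives the fundamental solution (x₁, y₁) = (37, 3).
Step 2: Apply the recurrence (x_{n+1}, y_{n+1}) = (x₁x_n + 152y₁y_n, x₁y_n + y₁x_n) repeatedly.
  From (x_1, y_1) = (37, 3): x_2 = 37·37 + 152·3·3 = 2737; y_2 = 37·3 + 3·37 = 222.
  From (x_2, y_2) = (2737, 222): x_3 = 37·2737 + 152·3·222 = 202501; y_3 = 37·222 + 3·2737 = 16425.
  From (x_3, y_3) = (202501, 16425): x_4 = 37·202501 + 152·3·16425 = 14982337; y_4 = 37·16425 + 3·202501 = 1215228.
Step 3: Verify x_4² - 152·y_4² = 224470421981569 - 224470421981568 = 1 (should be 1). ✓

(x_1, y_1) = (37, 3); (x_4, y_4) = (14982337, 1215228).


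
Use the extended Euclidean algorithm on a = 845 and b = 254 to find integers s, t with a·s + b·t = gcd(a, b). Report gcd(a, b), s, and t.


Euclidean algorithm on (845, 254) — divide until remainder is 0:
  845 = 3 · 254 + 83
  254 = 3 · 83 + 5
  83 = 16 · 5 + 3
  5 = 1 · 3 + 2
  3 = 1 · 2 + 1
  2 = 2 · 1 + 0
gcd(845, 254) = 1.
Track Bezout coefficients alongside the remainders: start with r₀ = 845 = a·1 + b·0 (s = 1, t = 0) and r₁ = 254 = a·0 + b·1 (s = 0, t = 1); each new remainder r_{k+1} = r_{k-1} − q_k·r_k inherits s_{k+1} = s_{k-1} − q_k·s_k, t_{k+1} = t_{k-1} − q_k·t_k, so r_k = a·s_k + b·t_k at every step:
  q = 3: r = 83, s = 1 − 3·0 = 1, t = 0 − 3·1 = -3  (check: 845·1 + 254·(-3) = 83)
  q = 3: r = 5, s = 0 − 3·1 = -3, t = 1 − 3·(-3) = 10  (check: 845·(-3) + 254·10 = 5)
  q = 16: r = 3, s = 1 − 16·(-3) = 49, t = -3 − 16·10 = -163  (check: 845·49 + 254·(-163) = 3)
  q = 1: r = 2, s = -3 − 1·49 = -52, t = 10 − 1·(-163) = 173  (check: 845·(-52) + 254·173 = 2)
  q = 1: r = 1, s = 49 − 1·(-52) = 101, t = -163 − 1·173 = -336  (check: 845·101 + 254·(-336) = 1)
The row with r = 1 (the gcd) gives the Bezout coefficients s = 101, t = -336.
Result: 845 · (101) + 254 · (-336) = 1.

gcd(845, 254) = 1; s = 101, t = -336 (check: 845·101 + 254·(-336) = 1).


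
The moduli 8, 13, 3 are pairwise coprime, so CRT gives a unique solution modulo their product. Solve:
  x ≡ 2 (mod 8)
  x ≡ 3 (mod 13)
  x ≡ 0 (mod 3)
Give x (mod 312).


Moduli 8, 13, 3 are pairwise coprime; by CRT there is a unique solution modulo M = 8 · 13 · 3 = 312.
Solve pairwise, accumulating the modulus:
  Start with x ≡ 2 (mod 8).
  Combine with x ≡ 3 (mod 13): since gcd(8, 13) = 1, we get a unique residue mod 104.
    Write x = 2 + 8·t and substitute into x ≡ 3 (mod 13): 8·t ≡ 3 − 2 = 1 (mod 13).
    The inverse of 8 mod 13 is 5 (since 8·5 = 40 = 3·13 + 1), so t ≡ 5·1 = 5 ≡ 5 (mod 13).
    Then x = 2 + 8·5 = 42, valid modulo lcm(8, 13) = 104: x ≡ 42 (mod 104).
  Combine with x ≡ 0 (mod 3): since gcd(104, 3) = 1, we get a unique residue mod 312.
    Write x = 42 + 104·t and substitute into x ≡ 0 (mod 3): 104·t ≡ 0 − 42 = -42 (mod 3).
    Reduce coefficients mod 3: 2·t ≡ 0 (mod 3).
    The inverse of 2 mod 3 is 2 (since 2·2 = 4 = 1·3 + 1), so t ≡ 2·0 = 0 ≡ 0 (mod 3).
    Then x = 42 + 104·0 = 42, valid modulo lcm(104, 3) = 312: x ≡ 42 (mod 312).
Verify: 42 mod 8 = 2 ✓, 42 mod 13 = 3 ✓, 42 mod 3 = 0 ✓.

x ≡ 42 (mod 312).


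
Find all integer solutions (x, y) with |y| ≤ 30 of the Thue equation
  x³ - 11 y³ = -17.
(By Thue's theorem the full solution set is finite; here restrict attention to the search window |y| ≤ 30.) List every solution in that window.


The equation is x³ - 11y³ = -17. For fixed y, x³ = 11·y³ − 17, so a solution requires the RHS to be a perfect cube.
Strategy: iterate y from -30 to 30, compute RHS = 11·y³ − 17, and check whether it is a (positive or negative) perfect cube.
Check small values of y:
  y = 0: RHS = -17 is not a perfect cube.
  y = 1: RHS = -6 is not a perfect cube.
  y = -1: RHS = -28 is not a perfect cube.
  y = 2: RHS = 71 is not a perfect cube.
  y = -2: RHS = -105 is not a perfect cube.
  y = 3: RHS = 280 is not a perfect cube.
  y = -3: RHS = -314 is not a perfect cube.
Continuing the search up to |y| = 30 finds no solutions either.
No (x, y) in the scanned range satisfies the equation.

No integer solutions with |y| ≤ 30.


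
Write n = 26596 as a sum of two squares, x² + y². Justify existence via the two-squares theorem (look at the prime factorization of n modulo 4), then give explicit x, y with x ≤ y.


Step 1: Factor n = 26596 = 2^2 · 61 · 109.
Step 2: Check the mod-4 condition on each prime factor: 2 = 2 (special); 61 ≡ 1 (mod 4), exponent 1; 109 ≡ 1 (mod 4), exponent 1.
All primes ≡ 3 (mod 4) appear to even exponent (or don't appear), so by the two-squares theorem n IS expressible as a sum of two squares.
Step 3: Build a representation. Group n = k² · m with k = 2 and m = 61 · 109 = 6649 (a product of primes ≡ 1 (mod 4)); a representation of m scales to one of n via (k·x)² + (k·y)² = k²(x² + y²). Each prime p ≡ 1 (mod 4) is itself a sum of two squares; find a² by testing p − a² for a perfect square:
  61: 61 − 1² = 60, 61 − 2² = 57, 61 − 3² = 52, 61 − 4² = 45, 61 − 5² = 36 = 6² ⇒ 61 = 5² + 6².
  109: 109 − 1² = 108, 109 − 2² = 105, 109 − 3² = 100 = 10² ⇒ 109 = 3² + 10².
  Combine using the Brahmagupta–Fibonacci identity (a² + b²)(c² + d²) = (ac − bd)² + (ad + bc)² = (ac + bd)² + (ad − bc)²:
  61 · 109 = 6649: from (5² + 6²)(3² + 10²), take (5·3 − 6·10, 5·10 + 6·3) = (15 − 60, 50 + 18) = (-45, 68); dropping signs (only squares matter) gives (45, 68); check 45² + 68² = 2025 + 4624 = 6649 ✓.
  Scale by k = 2: (2·45, 2·68) = (90, 136).
Step 4: Order so x ≤ y and verify: 90² + 136² = 8100 + 18496 = 26596 = n. ✓

n = 26596 = 90² + 136² (one valid representation with x ≤ y).


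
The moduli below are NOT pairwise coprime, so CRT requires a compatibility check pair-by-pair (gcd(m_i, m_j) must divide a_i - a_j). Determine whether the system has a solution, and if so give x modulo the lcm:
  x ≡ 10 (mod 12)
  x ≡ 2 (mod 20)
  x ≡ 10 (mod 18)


Moduli 12, 20, 18 are not pairwise coprime, so CRT works modulo lcm(m_i) when all pairwise compatibility conditions hold.
Pairwise compatibility: gcd(m_i, m_j) must divide a_i - a_j for every pair.
Merge one congruence at a time:
  Start: x ≡ 10 (mod 12).
  Combine with x ≡ 2 (mod 20): gcd(12, 20) = 4; 2 - 10 = -8, which IS divisible by 4, so compatible.
    Write x = 10 + 12·t and substitute into x ≡ 2 (mod 20): 12·t ≡ 2 − 10 = -8 (mod 20).
    Divide the congruence (and modulus) by g = 4: 3·t ≡ -2 (mod 5).
    Reduce coefficients mod 5: 3·t ≡ 3 (mod 5).
    The inverse of 3 mod 5 is 2 (since 3·2 = 6 = 1·5 + 1), so t ≡ 2·3 = 6 ≡ 1 (mod 5).
    Then x = 10 + 12·1 = 22, valid modulo lcm(12, 20) = 60: x ≡ 22 (mod 60).
  Combine with x ≡ 10 (mod 18): gcd(60, 18) = 6; 10 - 22 = -12, which IS divisible by 6, so compatible.
    Write x = 22 + 60·t and substitute into x ≡ 10 (mod 18): 60·t ≡ 10 − 22 = -12 (mod 18).
    Divide the congruence (and modulus) by g = 6: 10·t ≡ -2 (mod 3).
    Reduce coefficients mod 3: 1·t ≡ 1 (mod 3).
    So t ≡ 1 (mod 3).
    Then x = 22 + 60·1 = 82, valid modulo lcm(60, 18) = 180: x ≡ 82 (mod 180).
Verify: 82 mod 12 = 10, 82 mod 20 = 2, 82 mod 18 = 10.

x ≡ 82 (mod 180).


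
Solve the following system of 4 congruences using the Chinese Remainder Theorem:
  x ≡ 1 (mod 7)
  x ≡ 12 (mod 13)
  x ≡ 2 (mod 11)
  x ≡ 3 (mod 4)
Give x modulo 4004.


Product of moduli M = 7 · 13 · 11 · 4 = 4004.
Merge one congruence at a time:
  Start: x ≡ 1 (mod 7).
  Combine with x ≡ 12 (mod 13); new modulus lcm = 91.
    Write x = 1 + 7·t and substitute into x ≡ 12 (mod 13): 7·t ≡ 12 − 1 = 11 (mod 13).
    The inverse of 7 mod 13 is 2 (since 7·2 = 14 = 1·13 + 1), so t ≡ 2·11 = 22 ≡ 9 (mod 13).
    Then x = 1 + 7·9 = 64, valid modulo lcm(7, 13) = 91: x ≡ 64 (mod 91).
  Combine with x ≡ 2 (mod 11); new modulus lcm = 1001.
    Write x = 64 + 91·t and substitute into x ≡ 2 (mod 11): 91·t ≡ 2 − 64 = -62 (mod 11).
    Reduce coefficients mod 11: 3·t ≡ 4 (mod 11).
    The inverse of 3 mod 11 is 4 (since 3·4 = 12 = 1·11 + 1), so t ≡ 4·4 = 16 ≡ 5 (mod 11).
    Then x = 64 + 91·5 = 519, valid modulo lcm(91, 11) = 1001: x ≡ 519 (mod 1001).
  Combine with x ≡ 3 (mod 4); new modulus lcm = 4004.
    Write x = 519 + 1001·t and substitute into x ≡ 3 (mod 4): 1001·t ≡ 3 − 519 = -516 (mod 4).
    Reduce coefficients mod 4: 1·t ≡ 0 (mod 4).
    So t ≡ 0 (mod 4).
    Then x = 519 + 1001·0 = 519, valid modulo lcm(1001, 4) = 4004: x ≡ 519 (mod 4004).
Verify against each original: 519 mod 7 = 1, 519 mod 13 = 12, 519 mod 11 = 2, 519 mod 4 = 3.

x ≡ 519 (mod 4004).


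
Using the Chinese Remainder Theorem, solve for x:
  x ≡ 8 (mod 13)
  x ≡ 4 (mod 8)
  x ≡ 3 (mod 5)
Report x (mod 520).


Moduli 13, 8, 5 are pairwise coprime; by CRT there is a unique solution modulo M = 13 · 8 · 5 = 520.
Solve pairwise, accumulating the modulus:
  Start with x ≡ 8 (mod 13).
  Combine with x ≡ 4 (mod 8): since gcd(13, 8) = 1, we get a unique residue mod 104.
    Write x = 8 + 13·t and substitute into x ≡ 4 (mod 8): 13·t ≡ 4 − 8 = -4 (mod 8).
    Reduce coefficients mod 8: 5·t ≡ 4 (mod 8).
    The inverse of 5 mod 8 is 5 (since 5·5 = 25 = 3·8 + 1), so t ≡ 5·4 = 20 ≡ 4 (mod 8).
    Then x = 8 + 13·4 = 60, valid modulo lcm(13, 8) = 104: x ≡ 60 (mod 104).
  Combine with x ≡ 3 (mod 5): since gcd(104, 5) = 1, we get a unique residue mod 520.
    Write x = 60 + 104·t and substitute into x ≡ 3 (mod 5): 104·t ≡ 3 − 60 = -57 (mod 5).
    Reduce coefficients mod 5: 4·t ≡ 3 (mod 5).
    The inverse of 4 mod 5 is 4 (since 4·4 = 16 = 3·5 + 1), so t ≡ 4·3 = 12 ≡ 2 (mod 5).
    Then x = 60 + 104·2 = 268, valid modulo lcm(104, 5) = 520: x ≡ 268 (mod 520).
Verify: 268 mod 13 = 8 ✓, 268 mod 8 = 4 ✓, 268 mod 5 = 3 ✓.

x ≡ 268 (mod 520).


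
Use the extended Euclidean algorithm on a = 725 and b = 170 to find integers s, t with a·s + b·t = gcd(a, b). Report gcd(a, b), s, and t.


Euclidean algorithm on (725, 170) — divide until remainder is 0:
  725 = 4 · 170 + 45
  170 = 3 · 45 + 35
  45 = 1 · 35 + 10
  35 = 3 · 10 + 5
  10 = 2 · 5 + 0
gcd(725, 170) = 5.
Track Bezout coefficients alongside the remainders: start with r₀ = 725 = a·1 + b·0 (s = 1, t = 0) and r₁ = 170 = a·0 + b·1 (s = 0, t = 1); each new remainder r_{k+1} = r_{k-1} − q_k·r_k inherits s_{k+1} = s_{k-1} − q_k·s_k, t_{k+1} = t_{k-1} − q_k·t_k, so r_k = a·s_k + b·t_k at every step:
  q = 4: r = 45, s = 1 − 4·0 = 1, t = 0 − 4·1 = -4  (check: 725·1 + 170·(-4) = 45)
  q = 3: r = 35, s = 0 − 3·1 = -3, t = 1 − 3·(-4) = 13  (check: 725·(-3) + 170·13 = 35)
  q = 1: r = 10, s = 1 − 1·(-3) = 4, t = -4 − 1·13 = -17  (check: 725·4 + 170·(-17) = 10)
  q = 3: r = 5, s = -3 − 3·4 = -15, t = 13 − 3·(-17) = 64  (check: 725·(-15) + 170·64 = 5)
The row with r = 5 (the gcd) gives the Bezout coefficients s = -15, t = 64.
Result: 725 · (-15) + 170 · (64) = 5.

gcd(725, 170) = 5; s = -15, t = 64 (check: 725·(-15) + 170·64 = 5).


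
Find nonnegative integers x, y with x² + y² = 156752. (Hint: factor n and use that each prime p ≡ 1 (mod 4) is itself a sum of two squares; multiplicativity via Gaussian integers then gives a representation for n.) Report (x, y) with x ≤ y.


Step 1: Factor n = 156752 = 2^4 · 97 · 101.
Step 2: Check the mod-4 condition on each prime factor: 2 = 2 (special); 97 ≡ 1 (mod 4), exponent 1; 101 ≡ 1 (mod 4), exponent 1.
All primes ≡ 3 (mod 4) appear to even exponent (or don't appear), so by the two-squares theorem n IS expressible as a sum of two squares.
Step 3: Build a representation. Group n = k² · m with k = 4 and m = 97 · 101 = 9797 (a product of primes ≡ 1 (mod 4)); a representation of m scales to one of n via (k·x)² + (k·y)² = k²(x² + y²). Each prime p ≡ 1 (mod 4) is itself a sum of two squares; find a² by testing p − a² for a perfect square:
  97: 97 − 1² = 96, 97 − 2² = 93, 97 − 3² = 88, 97 − 4² = 81 = 9² ⇒ 97 = 4² + 9².
  101: 101 − 1² = 100 = 10² ⇒ 101 = 1² + 10².
  Combine using the Brahmagupta–Fibonacci identity (a² + b²)(c² + d²) = (ac − bd)² + (ad + bc)² = (ac + bd)² + (ad − bc)²:
  97 · 101 = 9797: from (4² + 9²)(1² + 10²), take (4·1 − 9·10, 4·10 + 9·1) = (4 − 90, 40 + 9) = (-86, 49); dropping signs (only squares matter) gives (86, 49); check 86² + 49² = 7396 + 2401 = 9797 ✓.
  Scale by k = 4: (4·86, 4·49) = (344, 196).
Step 4: Order so x ≤ y and verify: 196² + 344² = 38416 + 118336 = 156752 = n. ✓

n = 156752 = 196² + 344² (one valid representation with x ≤ y).


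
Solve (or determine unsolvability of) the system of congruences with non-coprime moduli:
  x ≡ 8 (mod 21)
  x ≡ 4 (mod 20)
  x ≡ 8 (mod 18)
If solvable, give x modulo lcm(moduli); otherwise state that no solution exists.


Moduli 21, 20, 18 are not pairwise coprime, so CRT works modulo lcm(m_i) when all pairwise compatibility conditions hold.
Pairwise compatibility: gcd(m_i, m_j) must divide a_i - a_j for every pair.
Merge one congruence at a time:
  Start: x ≡ 8 (mod 21).
  Combine with x ≡ 4 (mod 20): gcd(21, 20) = 1; 4 - 8 = -4, which IS divisible by 1, so compatible.
    Write x = 8 + 21·t and substitute into x ≡ 4 (mod 20): 21·t ≡ 4 − 8 = -4 (mod 20).
    Reduce coefficients mod 20: 1·t ≡ 16 (mod 20).
    So t ≡ 16 (mod 20).
    Then x = 8 + 21·16 = 344, valid modulo lcm(21, 20) = 420: x ≡ 344 (mod 420).
  Combine with x ≡ 8 (mod 18): gcd(420, 18) = 6; 8 - 344 = -336, which IS divisible by 6, so compatible.
    Write x = 344 + 420·t and substitute into x ≡ 8 (mod 18): 420·t ≡ 8 − 344 = -336 (mod 18).
    Divide the congruence (and modulus) by g = 6: 70·t ≡ -56 (mod 3).
    Reduce coefficients mod 3: 1·t ≡ 1 (mod 3).
    So t ≡ 1 (mod 3).
    Then x = 344 + 420·1 = 764, valid modulo lcm(420, 18) = 1260: x ≡ 764 (mod 1260).
Verify: 764 mod 21 = 8, 764 mod 20 = 4, 764 mod 18 = 8.

x ≡ 764 (mod 1260).


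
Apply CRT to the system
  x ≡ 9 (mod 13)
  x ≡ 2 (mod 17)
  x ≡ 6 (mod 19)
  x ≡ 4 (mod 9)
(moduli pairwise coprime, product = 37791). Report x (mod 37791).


Product of moduli M = 13 · 17 · 19 · 9 = 37791.
Merge one congruence at a time:
  Start: x ≡ 9 (mod 13).
  Combine with x ≡ 2 (mod 17); new modulus lcm = 221.
    Write x = 9 + 13·t and substitute into x ≡ 2 (mod 17): 13·t ≡ 2 − 9 = -7 (mod 17).
    Reduce coefficients mod 17: 13·t ≡ 10 (mod 17).
    The inverse of 13 mod 17 is 4 (since 13·4 = 52 = 3·17 + 1), so t ≡ 4·10 = 40 ≡ 6 (mod 17).
    Then x = 9 + 13·6 = 87, valid modulo lcm(13, 17) = 221: x ≡ 87 (mod 221).
  Combine with x ≡ 6 (mod 19); new modulus lcm = 4199.
    Write x = 87 + 221·t and substitute into x ≡ 6 (mod 19): 221·t ≡ 6 − 87 = -81 (mod 19).
    Reduce coefficients mod 19: 12·t ≡ 14 (mod 19).
    The inverse of 12 mod 19 is 8 (since 12·8 = 96 = 5·19 + 1), so t ≡ 8·14 = 112 ≡ 17 (mod 19).
    Then x = 87 + 221·17 = 3844, valid modulo lcm(221, 19) = 4199: x ≡ 3844 (mod 4199).
  Combine with x ≡ 4 (mod 9); new modulus lcm = 37791.
    Write x = 3844 + 4199·t and substitute into x ≡ 4 (mod 9): 4199·t ≡ 4 − 3844 = -3840 (mod 9).
    Reduce coefficients mod 9: 5·t ≡ 3 (mod 9).
    The inverse of 5 mod 9 is 2 (since 5·2 = 10 = 1·9 + 1), so t ≡ 2·3 = 6 ≡ 6 (mod 9).
    Then x = 3844 + 4199·6 = 29038, valid modulo lcm(4199, 9) = 37791: x ≡ 29038 (mod 37791).
Verify against each original: 29038 mod 13 = 9, 29038 mod 17 = 2, 29038 mod 19 = 6, 29038 mod 9 = 4.

x ≡ 29038 (mod 37791).


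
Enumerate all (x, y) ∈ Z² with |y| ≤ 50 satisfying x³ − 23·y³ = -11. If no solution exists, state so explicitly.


The equation is x³ - 23y³ = -11. For fixed y, x³ = 23·y³ − 11, so a solution requires the RHS to be a perfect cube.
Strategy: iterate y from -50 to 50, compute RHS = 23·y³ − 11, and check whether it is a (positive or negative) perfect cube.
Check small values of y:
  y = 0: RHS = -11 is not a perfect cube.
  y = 1: RHS = 12 is not a perfect cube.
  y = -1: RHS = -34 is not a perfect cube.
  y = 2: RHS = 173 is not a perfect cube.
  y = -2: RHS = -195 is not a perfect cube.
  y = 3: RHS = 610 is not a perfect cube.
  y = -3: RHS = -632 is not a perfect cube.
Continuing the search up to |y| = 50 finds no solutions either.
No (x, y) in the scanned range satisfies the equation.

No integer solutions with |y| ≤ 50.


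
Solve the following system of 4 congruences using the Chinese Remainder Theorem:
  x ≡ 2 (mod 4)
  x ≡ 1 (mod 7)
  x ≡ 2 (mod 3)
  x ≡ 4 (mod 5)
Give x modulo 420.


Product of moduli M = 4 · 7 · 3 · 5 = 420.
Merge one congruence at a time:
  Start: x ≡ 2 (mod 4).
  Combine with x ≡ 1 (mod 7); new modulus lcm = 28.
    Write x = 2 + 4·t and substitute into x ≡ 1 (mod 7): 4·t ≡ 1 − 2 = -1 (mod 7).
    Reduce coefficients mod 7: 4·t ≡ 6 (mod 7).
    The inverse of 4 mod 7 is 2 (since 4·2 = 8 = 1·7 + 1), so t ≡ 2·6 = 12 ≡ 5 (mod 7).
    Then x = 2 + 4·5 = 22, valid modulo lcm(4, 7) = 28: x ≡ 22 (mod 28).
  Combine with x ≡ 2 (mod 3); new modulus lcm = 84.
    Write x = 22 + 28·t and substitute into x ≡ 2 (mod 3): 28·t ≡ 2 − 22 = -20 (mod 3).
    Reduce coefficients mod 3: 1·t ≡ 1 (mod 3).
    So t ≡ 1 (mod 3).
    Then x = 22 + 28·1 = 50, valid modulo lcm(28, 3) = 84: x ≡ 50 (mod 84).
  Combine with x ≡ 4 (mod 5); new modulus lcm = 420.
    Write x = 50 + 84·t and substitute into x ≡ 4 (mod 5): 84·t ≡ 4 − 50 = -46 (mod 5).
    Reduce coefficients mod 5: 4·t ≡ 4 (mod 5).
    The inverse of 4 mod 5 is 4 (since 4·4 = 16 = 3·5 + 1), so t ≡ 4·4 = 16 ≡ 1 (mod 5).
    Then x = 50 + 84·1 = 134, valid modulo lcm(84, 5) = 420: x ≡ 134 (mod 420).
Verify against each original: 134 mod 4 = 2, 134 mod 7 = 1, 134 mod 3 = 2, 134 mod 5 = 4.

x ≡ 134 (mod 420).


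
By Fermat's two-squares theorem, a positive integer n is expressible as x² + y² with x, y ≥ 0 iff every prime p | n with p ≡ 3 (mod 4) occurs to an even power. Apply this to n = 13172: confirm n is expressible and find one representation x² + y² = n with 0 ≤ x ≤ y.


Step 1: Factor n = 13172 = 2^2 · 37 · 89.
Step 2: Check the mod-4 condition on each prime factor: 2 = 2 (special); 37 ≡ 1 (mod 4), exponent 1; 89 ≡ 1 (mod 4), exponent 1.
All primes ≡ 3 (mod 4) appear to even exponent (or don't appear), so by the two-squares theorem n IS expressible as a sum of two squares.
Step 3: Build a representation. Group n = k² · m with k = 2 and m = 37 · 89 = 3293 (a product of primes ≡ 1 (mod 4)); a representation of m scales to one of n via (k·x)² + (k·y)² = k²(x² + y²). Each prime p ≡ 1 (mod 4) is itself a sum of two squares; find a² by testing p − a² for a perfect square:
  37: 37 − 1² = 36 = 6² ⇒ 37 = 1² + 6².
  89: 89 − 1² = 88, 89 − 2² = 85, 89 − 3² = 80, 89 − 4² = 73, 89 − 5² = 64 = 8² ⇒ 89 = 5² + 8².
  Combine using the Brahmagupta–Fibonacci identity (a² + b²)(c² + d²) = (ac − bd)² + (ad + bc)² = (ac + bd)² + (ad − bc)²:
  37 · 89 = 3293: from (1² + 6²)(5² + 8²), take (1·5 − 6·8, 1·8 + 6·5) = (5 − 48, 8 + 30) = (-43, 38); dropping signs (only squares matter) gives (43, 38); check 43² + 38² = 1849 + 1444 = 3293 ✓.
  Scale by k = 2: (2·43, 2·38) = (86, 76).
Step 4: Order so x ≤ y and verify: 76² + 86² = 5776 + 7396 = 13172 = n. ✓

n = 13172 = 76² + 86² (one valid representation with x ≤ y).


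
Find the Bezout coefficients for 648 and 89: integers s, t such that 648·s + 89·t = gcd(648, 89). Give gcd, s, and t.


Euclidean algorithm on (648, 89) — divide until remainder is 0:
  648 = 7 · 89 + 25
  89 = 3 · 25 + 14
  25 = 1 · 14 + 11
  14 = 1 · 11 + 3
  11 = 3 · 3 + 2
  3 = 1 · 2 + 1
  2 = 2 · 1 + 0
gcd(648, 89) = 1.
Track Bezout coefficients alongside the remainders: start with r₀ = 648 = a·1 + b·0 (s = 1, t = 0) and r₁ = 89 = a·0 + b·1 (s = 0, t = 1); each new remainder r_{k+1} = r_{k-1} − q_k·r_k inherits s_{k+1} = s_{k-1} − q_k·s_k, t_{k+1} = t_{k-1} − q_k·t_k, so r_k = a·s_k + b·t_k at every step:
  q = 7: r = 25, s = 1 − 7·0 = 1, t = 0 − 7·1 = -7  (check: 648·1 + 89·(-7) = 25)
  q = 3: r = 14, s = 0 − 3·1 = -3, t = 1 − 3·(-7) = 22  (check: 648·(-3) + 89·22 = 14)
  q = 1: r = 11, s = 1 − 1·(-3) = 4, t = -7 − 1·22 = -29  (check: 648·4 + 89·(-29) = 11)
  q = 1: r = 3, s = -3 − 1·4 = -7, t = 22 − 1·(-29) = 51  (check: 648·(-7) + 89·51 = 3)
  q = 3: r = 2, s = 4 − 3·(-7) = 25, t = -29 − 3·51 = -182  (check: 648·25 + 89·(-182) = 2)
  q = 1: r = 1, s = -7 − 1·25 = -32, t = 51 − 1·(-182) = 233  (check: 648·(-32) + 89·233 = 1)
The row with r = 1 (the gcd) gives the Bezout coefficients s = -32, t = 233.
Result: 648 · (-32) + 89 · (233) = 1.

gcd(648, 89) = 1; s = -32, t = 233 (check: 648·(-32) + 89·233 = 1).


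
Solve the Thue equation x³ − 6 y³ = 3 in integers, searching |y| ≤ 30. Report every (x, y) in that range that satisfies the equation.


The equation is x³ - 6y³ = 3. For fixed y, x³ = 6·y³ + 3, so a solution requires the RHS to be a perfect cube.
Strategy: iterate y from -30 to 30, compute RHS = 6·y³ + 3, and check whether it is a (positive or negative) perfect cube.
Check small values of y:
  y = 0: RHS = 3 is not a perfect cube.
  y = 1: RHS = 9 is not a perfect cube.
  y = -1: RHS = -3 is not a perfect cube.
  y = 2: RHS = 51 is not a perfect cube.
  y = -2: RHS = -45 is not a perfect cube.
  y = 3: RHS = 165 is not a perfect cube.
  y = -3: RHS = -159 is not a perfect cube.
Continuing the search up to |y| = 30 finds no solutions either.
No (x, y) in the scanned range satisfies the equation.

No integer solutions with |y| ≤ 30.


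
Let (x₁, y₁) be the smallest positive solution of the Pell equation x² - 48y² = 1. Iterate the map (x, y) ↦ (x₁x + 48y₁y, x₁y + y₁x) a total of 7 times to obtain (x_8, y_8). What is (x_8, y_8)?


Step 1: Find the fundamental solution (x₁, y₁) of x² - 48y² = 1.
  Expand √48 as a continued fraction. a₀ = ⌊√48⌋ = 6; iterate m_{k+1} = d_k·a_k − m_k, d_{k+1} = (48 − m_{k+1}²)/d_k, a_{k+1} = ⌊(a₀ + m_{k+1})/d_{k+1}⌋ (starting m₀ = 0, d₀ = 1), with convergents p_k = a_k·p_{k-1} + p_{k-2}, q_k = a_k·q_{k-1} + q_{k-2} (p₋₁ = 1, q₋₁ = 0):
  k = 0: a₀ = 6; p₀/q₀ = 6/1; p₀² − 48·q₀² = 36 − 48 = -12.
  k = 1: m = 6, d = 12, a = ⌊(6 + 6)/12⌋ = 1; p/q = (1·6 + 1)/(1·1 + 0) = 7/1; p² − 48·q² = 49 − 48 = 1.
  The first convergent with p² − 48·q² = 1 gives the fundamental solution (x₁, y₁) = (7, 1).
Step 2: Apply the recurrence (x_{n+1}, y_{n+1}) = (x₁x_n + 48y₁y_n, x₁y_n + y₁x_n) repeatedly.
  From (x_1, y_1) = (7, 1): x_2 = 7·7 + 48·1·1 = 97; y_2 = 7·1 + 1·7 = 14.
  From (x_2, y_2) = (97, 14): x_3 = 7·97 + 48·1·14 = 1351; y_3 = 7·14 + 1·97 = 195.
  From (x_3, y_3) = (1351, 195): x_4 = 7·1351 + 48·1·195 = 18817; y_4 = 7·195 + 1·1351 = 2716.
  From (x_4, y_4) = (18817, 2716): x_5 = 7·18817 + 48·1·2716 = 262087; y_5 = 7·2716 + 1·18817 = 37829.
  From (x_5, y_5) = (262087, 37829): x_6 = 7·262087 + 48·1·37829 = 3650401; y_6 = 7·37829 + 1·262087 = 526890.
  From (x_6, y_6) = (3650401, 526890): x_7 = 7·3650401 + 48·1·526890 = 50843527; y_7 = 7·526890 + 1·3650401 = 7338631.
  From (x_7, y_7) = (50843527, 7338631): x_8 = 7·50843527 + 48·1·7338631 = 708158977; y_8 = 7·7338631 + 1·50843527 = 102213944.
Step 3: Verify x_8² - 48·y_8² = 501489136705686529 - 501489136705686528 = 1 (should be 1). ✓

(x_1, y_1) = (7, 1); (x_8, y_8) = (708158977, 102213944).


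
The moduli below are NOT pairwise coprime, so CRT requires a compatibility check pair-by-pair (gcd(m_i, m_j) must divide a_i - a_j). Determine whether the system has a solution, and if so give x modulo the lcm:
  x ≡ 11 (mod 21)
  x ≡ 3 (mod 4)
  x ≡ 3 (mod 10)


Moduli 21, 4, 10 are not pairwise coprime, so CRT works modulo lcm(m_i) when all pairwise compatibility conditions hold.
Pairwise compatibility: gcd(m_i, m_j) must divide a_i - a_j for every pair.
Merge one congruence at a time:
  Start: x ≡ 11 (mod 21).
  Combine with x ≡ 3 (mod 4): gcd(21, 4) = 1; 3 - 11 = -8, which IS divisible by 1, so compatible.
    Write x = 11 + 21·t and substitute into x ≡ 3 (mod 4): 21·t ≡ 3 − 11 = -8 (mod 4).
    Reduce coefficients mod 4: 1·t ≡ 0 (mod 4).
    So t ≡ 0 (mod 4).
    Then x = 11 + 21·0 = 11, valid modulo lcm(21, 4) = 84: x ≡ 11 (mod 84).
  Combine with x ≡ 3 (mod 10): gcd(84, 10) = 2; 3 - 11 = -8, which IS divisible by 2, so compatible.
    Write x = 11 + 84·t and substitute into x ≡ 3 (mod 10): 84·t ≡ 3 − 11 = -8 (mod 10).
    Divide the congruence (and modulus) by g = 2: 42·t ≡ -4 (mod 5).
    Reduce coefficients mod 5: 2·t ≡ 1 (mod 5).
    The inverse of 2 mod 5 is 3 (since 2·3 = 6 = 1·5 + 1), so t ≡ 3·1 = 3 ≡ 3 (mod 5).
    Then x = 11 + 84·3 = 263, valid modulo lcm(84, 10) = 420: x ≡ 263 (mod 420).
Verify: 263 mod 21 = 11, 263 mod 4 = 3, 263 mod 10 = 3.

x ≡ 263 (mod 420).


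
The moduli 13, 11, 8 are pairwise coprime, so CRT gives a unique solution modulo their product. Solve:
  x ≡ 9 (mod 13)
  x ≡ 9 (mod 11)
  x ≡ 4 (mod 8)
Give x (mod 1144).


Moduli 13, 11, 8 are pairwise coprime; by CRT there is a unique solution modulo M = 13 · 11 · 8 = 1144.
Solve pairwise, accumulating the modulus:
  Start with x ≡ 9 (mod 13).
  Combine with x ≡ 9 (mod 11): since gcd(13, 11) = 1, we get a unique residue mod 143.
    Write x = 9 + 13·t and substitute into x ≡ 9 (mod 11): 13·t ≡ 9 − 9 = 0 (mod 11).
    Reduce coefficients mod 11: 2·t ≡ 0 (mod 11).
    The inverse of 2 mod 11 is 6 (since 2·6 = 12 = 1·11 + 1), so t ≡ 6·0 = 0 ≡ 0 (mod 11).
    Then x = 9 + 13·0 = 9, valid modulo lcm(13, 11) = 143: x ≡ 9 (mod 143).
  Combine with x ≡ 4 (mod 8): since gcd(143, 8) = 1, we get a unique residue mod 1144.
    Write x = 9 + 143·t and substitute into x ≡ 4 (mod 8): 143·t ≡ 4 − 9 = -5 (mod 8).
    Reduce coefficients mod 8: 7·t ≡ 3 (mod 8).
    The inverse of 7 mod 8 is 7 (since 7·7 = 49 = 6·8 + 1), so t ≡ 7·3 = 21 ≡ 5 (mod 8).
    Then x = 9 + 143·5 = 724, valid modulo lcm(143, 8) = 1144: x ≡ 724 (mod 1144).
Verify: 724 mod 13 = 9 ✓, 724 mod 11 = 9 ✓, 724 mod 8 = 4 ✓.

x ≡ 724 (mod 1144).


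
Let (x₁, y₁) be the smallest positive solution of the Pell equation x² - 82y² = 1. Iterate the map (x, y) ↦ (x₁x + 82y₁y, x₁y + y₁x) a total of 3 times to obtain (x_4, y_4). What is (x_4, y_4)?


Step 1: Find the fundamental solution (x₁, y₁) of x² - 82y² = 1.
  Expand √82 as a continued fraction. a₀ = ⌊√82⌋ = 9; iterate m_{k+1} = d_k·a_k − m_k, d_{k+1} = (82 − m_{k+1}²)/d_k, a_{k+1} = ⌊(a₀ + m_{k+1})/d_{k+1}⌋ (starting m₀ = 0, d₀ = 1), with convergents p_k = a_k·p_{k-1} + p_{k-2}, q_k = a_k·q_{k-1} + q_{k-2} (p₋₁ = 1, q₋₁ = 0):
  k = 0: a₀ = 9; p₀/q₀ = 9/1; p₀² − 82·q₀² = 81 − 82 = -1.
  k = 1: m = 9, d = 1, a = ⌊(9 + 9)/1⌋ = 18; p/q = (18·9 + 1)/(18·1 + 0) = 163/18; p² − 82·q² = 26569 − 26568 = 1.
  The first convergent with p² − 82·q² = 1 gives the fundamental solution (x₁, y₁) = (163, 18).
Step 2: Apply the recurrence (x_{n+1}, y_{n+1}) = (x₁x_n + 82y₁y_n, x₁y_n + y₁x_n) repeatedly.
  From (x_1, y_1) = (163, 18): x_2 = 163·163 + 82·18·18 = 53137; y_2 = 163·18 + 18·163 = 5868.
  From (x_2, y_2) = (53137, 5868): x_3 = 163·53137 + 82·18·5868 = 17322499; y_3 = 163·5868 + 18·53137 = 1912950.
  From (x_3, y_3) = (17322499, 1912950): x_4 = 163·17322499 + 82·18·1912950 = 5647081537; y_4 = 163·1912950 + 18·17322499 = 623615832.
Step 3: Verify x_4² - 82·y_4² = 31889529885526282369 - 31889529885526282368 = 1 (should be 1). ✓

(x_1, y_1) = (163, 18); (x_4, y_4) = (5647081537, 623615832).


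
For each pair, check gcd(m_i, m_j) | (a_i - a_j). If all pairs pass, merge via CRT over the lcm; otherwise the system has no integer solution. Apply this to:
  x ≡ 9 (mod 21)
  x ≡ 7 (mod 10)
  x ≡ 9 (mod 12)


Moduli 21, 10, 12 are not pairwise coprime, so CRT works modulo lcm(m_i) when all pairwise compatibility conditions hold.
Pairwise compatibility: gcd(m_i, m_j) must divide a_i - a_j for every pair.
Merge one congruence at a time:
  Start: x ≡ 9 (mod 21).
  Combine with x ≡ 7 (mod 10): gcd(21, 10) = 1; 7 - 9 = -2, which IS divisible by 1, so compatible.
    Write x = 9 + 21·t and substitute into x ≡ 7 (mod 10): 21·t ≡ 7 − 9 = -2 (mod 10).
    Reduce coefficients mod 10: 1·t ≡ 8 (mod 10).
    So t ≡ 8 (mod 10).
    Then x = 9 + 21·8 = 177, valid modulo lcm(21, 10) = 210: x ≡ 177 (mod 210).
  Combine with x ≡ 9 (mod 12): gcd(210, 12) = 6; 9 - 177 = -168, which IS divisible by 6, so compatible.
    Write x = 177 + 210·t and substitute into x ≡ 9 (mod 12): 210·t ≡ 9 − 177 = -168 (mod 12).
    Divide the congruence (and modulus) by g = 6: 35·t ≡ -28 (mod 2).
    Reduce coefficients mod 2: 1·t ≡ 0 (mod 2).
    So t ≡ 0 (mod 2).
    Then x = 177 + 210·0 = 177, valid modulo lcm(210, 12) = 420: x ≡ 177 (mod 420).
Verify: 177 mod 21 = 9, 177 mod 10 = 7, 177 mod 12 = 9.

x ≡ 177 (mod 420).


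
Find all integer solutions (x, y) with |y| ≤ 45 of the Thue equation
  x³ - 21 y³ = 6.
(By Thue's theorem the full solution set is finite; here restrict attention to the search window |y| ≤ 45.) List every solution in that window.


The equation is x³ - 21y³ = 6. For fixed y, x³ = 21·y³ + 6, so a solution requires the RHS to be a perfect cube.
Strategy: iterate y from -45 to 45, compute RHS = 21·y³ + 6, and check whether it is a (positive or negative) perfect cube.
Check small values of y:
  y = 0: RHS = 6 is not a perfect cube.
  y = 1: RHS = 27 = (3)³ ⇒ x = 3 works.
  y = -1: RHS = -15 is not a perfect cube.
  y = 2: RHS = 174 is not a perfect cube.
  y = -2: RHS = -162 is not a perfect cube.
  y = 3: RHS = 573 is not a perfect cube.
  y = -3: RHS = -561 is not a perfect cube.
Continuing the search up to |y| = 45 finds no further solutions beyond those listed.
Collected solutions: (3, 1).

Solutions (with |y| ≤ 45): (3, 1).


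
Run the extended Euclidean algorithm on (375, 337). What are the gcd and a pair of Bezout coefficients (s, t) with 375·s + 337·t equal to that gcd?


Euclidean algorithm on (375, 337) — divide until remainder is 0:
  375 = 1 · 337 + 38
  337 = 8 · 38 + 33
  38 = 1 · 33 + 5
  33 = 6 · 5 + 3
  5 = 1 · 3 + 2
  3 = 1 · 2 + 1
  2 = 2 · 1 + 0
gcd(375, 337) = 1.
Track Bezout coefficients alongside the remainders: start with r₀ = 375 = a·1 + b·0 (s = 1, t = 0) and r₁ = 337 = a·0 + b·1 (s = 0, t = 1); each new remainder r_{k+1} = r_{k-1} − q_k·r_k inherits s_{k+1} = s_{k-1} − q_k·s_k, t_{k+1} = t_{k-1} − q_k·t_k, so r_k = a·s_k + b·t_k at every step:
  q = 1: r = 38, s = 1 − 1·0 = 1, t = 0 − 1·1 = -1  (check: 375·1 + 337·(-1) = 38)
  q = 8: r = 33, s = 0 − 8·1 = -8, t = 1 − 8·(-1) = 9  (check: 375·(-8) + 337·9 = 33)
  q = 1: r = 5, s = 1 − 1·(-8) = 9, t = -1 − 1·9 = -10  (check: 375·9 + 337·(-10) = 5)
  q = 6: r = 3, s = -8 − 6·9 = -62, t = 9 − 6·(-10) = 69  (check: 375·(-62) + 337·69 = 3)
  q = 1: r = 2, s = 9 − 1·(-62) = 71, t = -10 − 1·69 = -79  (check: 375·71 + 337·(-79) = 2)
  q = 1: r = 1, s = -62 − 1·71 = -133, t = 69 − 1·(-79) = 148  (check: 375·(-133) + 337·148 = 1)
The row with r = 1 (the gcd) gives the Bezout coefficients s = -133, t = 148.
Result: 375 · (-133) + 337 · (148) = 1.

gcd(375, 337) = 1; s = -133, t = 148 (check: 375·(-133) + 337·148 = 1).


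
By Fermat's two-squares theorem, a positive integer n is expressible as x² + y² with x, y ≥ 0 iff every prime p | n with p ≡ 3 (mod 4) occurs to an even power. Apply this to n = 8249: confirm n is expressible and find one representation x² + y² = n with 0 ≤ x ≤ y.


Step 1: Factor n = 8249 = 73 · 113.
Step 2: Check the mod-4 condition on each prime factor: 73 ≡ 1 (mod 4), exponent 1; 113 ≡ 1 (mod 4), exponent 1.
All primes ≡ 3 (mod 4) appear to even exponent (or don't appear), so by the two-squares theorem n IS expressible as a sum of two squares.
Step 3: Build a representation. Here n = 73 · 113 is a product of primes ≡ 1 (mod 4). Each prime p ≡ 1 (mod 4) is itself a sum of two squares; find a² by testing p − a² for a perfect square:
  73: 73 − 1² = 72, 73 − 2² = 69, 73 − 3² = 64 = 8² ⇒ 73 = 3² + 8².
  113: 113 − 1² = 112, 113 − 2² = 109, 113 − 3² = 104, 113 − 4² = 97, 113 − 5² = 88, 113 − 6² = 77, 113 − 7² = 64 = 8² ⇒ 113 = 7² + 8².
  Combine using the Brahmagupta–Fibonacci identity (a² + b²)(c² + d²) = (ac − bd)² + (ad + bc)² = (ac + bd)² + (ad − bc)²:
  73 · 113 = 8249: from (3² + 8²)(7² + 8²), take (3·7 − 8·8, 3·8 + 8·7) = (21 − 64, 24 + 56) = (-43, 80); dropping signs (only squares matter) gives (43, 80); check 43² + 80² = 1849 + 6400 = 8249 ✓.
Step 4: Order so x ≤ y and verify: 43² + 80² = 1849 + 6400 = 8249 = n. ✓

n = 8249 = 43² + 80² (one valid representation with x ≤ y).


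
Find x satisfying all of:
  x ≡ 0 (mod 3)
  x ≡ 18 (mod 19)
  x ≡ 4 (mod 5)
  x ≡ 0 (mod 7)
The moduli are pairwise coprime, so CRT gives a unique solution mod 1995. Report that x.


Product of moduli M = 3 · 19 · 5 · 7 = 1995.
Merge one congruence at a time:
  Start: x ≡ 0 (mod 3).
  Combine with x ≡ 18 (mod 19); new modulus lcm = 57.
    Write x = 0 + 3·t and substitute into x ≡ 18 (mod 19): 3·t ≡ 18 − 0 = 18 (mod 19).
    The inverse of 3 mod 19 is 13 (since 3·13 = 39 = 2·19 + 1), so t ≡ 13·18 = 234 ≡ 6 (mod 19).
    Then x = 0 + 3·6 = 18, valid modulo lcm(3, 19) = 57: x ≡ 18 (mod 57).
  Combine with x ≡ 4 (mod 5); new modulus lcm = 285.
    Write x = 18 + 57·t and substitute into x ≡ 4 (mod 5): 57·t ≡ 4 − 18 = -14 (mod 5).
    Reduce coefficients mod 5: 2·t ≡ 1 (mod 5).
    The inverse of 2 mod 5 is 3 (since 2·3 = 6 = 1·5 + 1), so t ≡ 3·1 = 3 ≡ 3 (mod 5).
    Then x = 18 + 57·3 = 189, valid modulo lcm(57, 5) = 285: x ≡ 189 (mod 285).
  Combine with x ≡ 0 (mod 7); new modulus lcm = 1995.
    Write x = 189 + 285·t and substitute into x ≡ 0 (mod 7): 285·t ≡ 0 − 189 = -189 (mod 7).
    Reduce coefficients mod 7: 5·t ≡ 0 (mod 7).
    The inverse of 5 mod 7 is 3 (since 5·3 = 15 = 2·7 + 1), so t ≡ 3·0 = 0 ≡ 0 (mod 7).
    Then x = 189 + 285·0 = 189, valid modulo lcm(285, 7) = 1995: x ≡ 189 (mod 1995).
Verify against each original: 189 mod 3 = 0, 189 mod 19 = 18, 189 mod 5 = 4, 189 mod 7 = 0.

x ≡ 189 (mod 1995).


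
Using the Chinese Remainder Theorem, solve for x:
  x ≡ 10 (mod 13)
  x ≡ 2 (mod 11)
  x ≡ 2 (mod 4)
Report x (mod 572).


Moduli 13, 11, 4 are pairwise coprime; by CRT there is a unique solution modulo M = 13 · 11 · 4 = 572.
Solve pairwise, accumulating the modulus:
  Start with x ≡ 10 (mod 13).
  Combine with x ≡ 2 (mod 11): since gcd(13, 11) = 1, we get a unique residue mod 143.
    Write x = 10 + 13·t and substitute into x ≡ 2 (mod 11): 13·t ≡ 2 − 10 = -8 (mod 11).
    Reduce coefficients mod 11: 2·t ≡ 3 (mod 11).
    The inverse of 2 mod 11 is 6 (since 2·6 = 12 = 1·11 + 1), so t ≡ 6·3 = 18 ≡ 7 (mod 11).
    Then x = 10 + 13·7 = 101, valid modulo lcm(13, 11) = 143: x ≡ 101 (mod 143).
  Combine with x ≡ 2 (mod 4): since gcd(143, 4) = 1, we get a unique residue mod 572.
    Write x = 101 + 143·t and substitute into x ≡ 2 (mod 4): 143·t ≡ 2 − 101 = -99 (mod 4).
    Reduce coefficients mod 4: 3·t ≡ 1 (mod 4).
    The inverse of 3 mod 4 is 3 (since 3·3 = 9 = 2·4 + 1), so t ≡ 3·1 = 3 ≡ 3 (mod 4).
    Then x = 101 + 143·3 = 530, valid modulo lcm(143, 4) = 572: x ≡ 530 (mod 572).
Verify: 530 mod 13 = 10 ✓, 530 mod 11 = 2 ✓, 530 mod 4 = 2 ✓.

x ≡ 530 (mod 572).
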